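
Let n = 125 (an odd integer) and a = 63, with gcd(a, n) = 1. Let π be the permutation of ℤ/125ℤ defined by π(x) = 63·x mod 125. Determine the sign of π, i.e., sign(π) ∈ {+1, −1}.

Orbit of 54 under x↦63x: [54, 27, 76, 38, 19, 72, 36]… (length divides ord_125(63)).
Cycle type of π: 100 + 20 + 4 + 1; total 4 cycles.
Σ(ℓ_i−1) = 125−4 = 121; sign = (−1)^121 = -1.
The Jacobi symbol (63|125) = -1 (Zolotarev) agrees.

-1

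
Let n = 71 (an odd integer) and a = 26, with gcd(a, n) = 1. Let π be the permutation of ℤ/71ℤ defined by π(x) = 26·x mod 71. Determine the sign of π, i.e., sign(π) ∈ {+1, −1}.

-1

Orbit of 70 under x↦26x: [70, 45, 34, 32, 51, 48, 41]… (length divides ord_71(26)).
π_26 has 6 disjoint cycles with lengths [14, 14, 14, 14, 14, 1] on {0,…,70}.
n − c = 71 − 6 = 65; sign = (−1)^65 = -1.
(26|71)_J = -1 (Zolotarev's lemma cross-check).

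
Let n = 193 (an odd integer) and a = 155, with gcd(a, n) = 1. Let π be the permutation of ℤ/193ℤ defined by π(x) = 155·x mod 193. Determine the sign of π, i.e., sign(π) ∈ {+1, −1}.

-1

Trace 174: π^k(174) = [174, 143, 163, 175, 105, 63, 115] for k=0..6.
Decompose π into cycles: lengths [192, 1] (2 cycles, including the fixed point 0).
n − c = 193 − 2 = 191; sign = (−1)^191 = -1.
Zolotarev: (155|193) = -1, matching the cycle-count sign.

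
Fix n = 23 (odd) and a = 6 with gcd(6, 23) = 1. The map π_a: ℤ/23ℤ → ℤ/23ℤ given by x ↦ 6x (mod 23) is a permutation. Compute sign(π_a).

+1

Orbit of 12 under x↦6x: [12, 3, 18, 16, 4, 1, 6]… (length divides ord_23(6)).
Cycle lengths of π_6 on ℤ/23ℤ: [11, 11, 1]; 3 cycles in total.
sign(π) = (−1)^{n − #cycles} = (−1)^{23−3} = (−1)^20 = +1.
Check: (6/23) = +1 by Zolotarev.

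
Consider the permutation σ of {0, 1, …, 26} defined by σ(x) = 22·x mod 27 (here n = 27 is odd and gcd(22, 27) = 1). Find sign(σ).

+1

Trace 13: π^k(13) = [13, 16, 1, 22, 25, 10, 4] for k=0..6.
π_22 has 7 disjoint cycles with lengths [9, 9, 3, 3, 1, 1, 1] on {0,…,26}.
With 7 cycles on 27 points, sign = (−1)^{27−7} = +1.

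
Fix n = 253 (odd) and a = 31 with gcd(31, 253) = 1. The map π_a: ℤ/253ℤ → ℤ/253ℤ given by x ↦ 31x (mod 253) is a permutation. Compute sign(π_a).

+1

Start at x=133: 133 → 75 → 48 → 223 → 82 → 12 → 119 → … (one orbit).
Decompose π into cycles: lengths [55, 55, 55, 55, 11, 11, 5, 5, 1] (9 cycles, including the fixed point 0).
sign(π) = (−1)^{n − #cycles} = (−1)^{253−9} = (−1)^244 = +1.
The Jacobi symbol (31|253) = +1 (Zolotarev) agrees.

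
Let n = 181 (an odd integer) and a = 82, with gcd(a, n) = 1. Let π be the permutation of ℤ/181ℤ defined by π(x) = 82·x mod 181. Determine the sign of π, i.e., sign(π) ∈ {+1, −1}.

+1

Orbit of 125 under x↦82x: [125, 114, 117, 1, 82, 27, 42]… (length divides ord_181(82)).
13 cycles of lengths [15, 15, 15, 15, 15, 15, 15, 15, 15, 15, 15, 15, 1].
13 cycles on 181: each ℓ→(−1)^(ℓ−1), product (−1)^168 = +1.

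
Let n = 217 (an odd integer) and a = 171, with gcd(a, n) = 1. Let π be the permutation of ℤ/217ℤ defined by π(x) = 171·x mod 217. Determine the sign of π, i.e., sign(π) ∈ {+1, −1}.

Orbit of 190 under x↦171x: [190, 157, 156, 202, 39, 159, 64]… (length divides ord_217(171)).
The orbit structure of x ↦ 171x mod 217: 14 orbits of sizes [30, 30, 30, 30, 30, 30, 6, 5, 5, 5, 5, 5, 5, 1].
14 cycles on 217: each ℓ→(−1)^(ℓ−1), product (−1)^203 = -1.
(171|217)_J = -1 (Zolotarev's lemma cross-check).

-1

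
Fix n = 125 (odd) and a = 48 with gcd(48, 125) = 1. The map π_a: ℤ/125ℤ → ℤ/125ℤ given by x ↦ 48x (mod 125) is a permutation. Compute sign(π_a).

Trace 119: π^k(119) = [119, 87, 51, 73, 4, 67, 91] for k=0..6.
π_48 has 4 disjoint cycles with lengths [100, 20, 4, 1] on {0,…,124}.
125 − 4 = 121 transpositions; sign(π) = (−1)^121 = -1.
Via Zolotarev, sign(π_{48}) = (48|125) = -1.

-1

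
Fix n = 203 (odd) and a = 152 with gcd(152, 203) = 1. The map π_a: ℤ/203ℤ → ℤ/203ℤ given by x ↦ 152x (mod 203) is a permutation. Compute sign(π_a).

-1

Trace 139: π^k(139) = [139, 16, 199, 1, 152, 165, 111] for k=0..6.
Cycle type of π: 42×4 + 7×4 + 6 + 1; total 10 cycles.
sign(π) = (−1)^{n − #cycles} = (−1)^{203−10} = (−1)^193 = -1.
Zolotarev: (152|203) = -1, matching the cycle-count sign.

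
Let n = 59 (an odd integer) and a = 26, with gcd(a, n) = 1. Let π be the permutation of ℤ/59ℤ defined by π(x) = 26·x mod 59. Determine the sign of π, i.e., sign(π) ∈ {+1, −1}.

+1

Trace 4: π^k(4) = [4, 45, 49, 35, 25, 1, 26] for k=0..6.
Cycle type of π: 29×2 + 1; total 3 cycles.
With 3 cycles on 59 points, sign = (−1)^{59−3} = +1.
Zolotarev: (26|59) = +1, matching the cycle-count sign.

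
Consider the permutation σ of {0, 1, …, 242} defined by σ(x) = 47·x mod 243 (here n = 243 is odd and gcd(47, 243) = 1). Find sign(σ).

-1

Trace 154: π^k(154) = [154, 191, 229, 71, 178, 104, 28] for k=0..6.
6 cycles of lengths [162, 54, 18, 6, 2, 1].
n − c = 243 − 6 = 237; sign = (−1)^237 = -1.
Via Zolotarev, sign(π_{47}) = (47|243) = -1.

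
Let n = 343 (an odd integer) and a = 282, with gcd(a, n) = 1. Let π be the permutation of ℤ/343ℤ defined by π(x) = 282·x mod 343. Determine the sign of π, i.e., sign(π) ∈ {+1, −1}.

+1

Start at x=23: 23 → 312 → 176 → 240 → 109 → 211 → 163 → … (one orbit).
The orbit structure of x ↦ 282x mod 343: 7 orbits of sizes [147, 147, 21, 21, 3, 3, 1].
sign(π) = (−1)^{n − #cycles} = (−1)^{343−7} = (−1)^336 = +1.
Check: (282/343) = +1 by Zolotarev.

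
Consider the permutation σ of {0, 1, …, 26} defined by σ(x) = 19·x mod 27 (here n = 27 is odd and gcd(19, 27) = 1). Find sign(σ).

Orbit of 1 under x↦19x: [1, 19, 10]… (length divides ord_27(19)).
π_19 has 15 disjoint cycles with lengths [3, 3, 3, 3, 3, 3, 1, 1, 1, 1, 1, 1, 1, 1, 1] on {0,…,26}.
With 15 cycles on 27 points, sign = (−1)^{27−15} = +1.

+1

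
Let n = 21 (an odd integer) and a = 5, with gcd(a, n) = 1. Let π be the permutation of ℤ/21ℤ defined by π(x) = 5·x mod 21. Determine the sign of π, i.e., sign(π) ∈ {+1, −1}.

+1

Trace 4: π^k(4) = [4, 20, 16, 17, 1, 5] for k=0..5.
Cycle lengths of π_5 on ℤ/21ℤ: [6, 6, 6, 2, 1]; 5 cycles in total.
n − c = 21 − 5 = 16; sign = (−1)^16 = +1.
Via Zolotarev, sign(π_{5}) = (5|21) = +1.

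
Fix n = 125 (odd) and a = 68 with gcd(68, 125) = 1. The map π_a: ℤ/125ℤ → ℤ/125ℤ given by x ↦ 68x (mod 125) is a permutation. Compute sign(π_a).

Orbit of 124 under x↦68x: [124, 57, 1, 68]… (length divides ord_125(68)).
The orbit structure of x ↦ 68x mod 125: 32 orbits of sizes [4, 4, 4, 4, 4, 4, 4, 4, 4, 4, 4, 4, 4, 4, 4, 4, 4, 4, 4, 4, 4, 4, 4, 4, 4, 4, 4, 4, 4, 4, 4, 1].
125 − 32 = 93 transpositions; sign(π) = (−1)^93 = -1.
Via Zolotarev, sign(π_{68}) = (68|125) = -1.

-1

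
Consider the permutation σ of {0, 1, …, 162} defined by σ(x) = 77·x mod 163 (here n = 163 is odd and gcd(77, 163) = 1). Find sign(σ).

+1

Start at x=53: 53 → 6 → 136 → 40 → 146 → 158 → 104 → … (one orbit).
Cycle type of π: 27×6 + 1; total 7 cycles.
163 − 7 = 156 transpositions; sign(π) = (−1)^156 = +1.
(77|163)_J = +1 (Zolotarev's lemma cross-check).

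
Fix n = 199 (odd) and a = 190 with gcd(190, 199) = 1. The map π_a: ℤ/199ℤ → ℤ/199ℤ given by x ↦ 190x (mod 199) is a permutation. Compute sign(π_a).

Start at x=40: 40 → 38 → 56 → 93 → 158 → 170 → 62 → … (one orbit).
2 cycles of lengths [198, 1].
sign(π) = (−1)^{n − #cycles} = (−1)^{199−2} = (−1)^197 = -1.
Via Zolotarev, sign(π_{190}) = (190|199) = -1.

-1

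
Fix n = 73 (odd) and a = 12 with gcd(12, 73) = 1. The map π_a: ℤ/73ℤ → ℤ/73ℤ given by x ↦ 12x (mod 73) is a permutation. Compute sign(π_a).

Trace 46: π^k(46) = [46, 41, 54, 64, 38, 18, 70] for k=0..6.
Cycle type of π: 36×2 + 1; total 3 cycles.
3 cycles on 73: each ℓ→(−1)^(ℓ−1), product (−1)^70 = +1.

+1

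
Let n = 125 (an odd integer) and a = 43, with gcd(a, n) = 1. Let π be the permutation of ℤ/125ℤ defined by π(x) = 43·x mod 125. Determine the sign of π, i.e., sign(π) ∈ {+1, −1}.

-1

Start at x=76: 76 → 18 → 24 → 32 → 1 → 43 → 99 → … (one orbit).
Cycle type of π: 20×5 + 4×6 + 1; total 12 cycles.
Σ(ℓ_i−1) = 125−12 = 113; sign = (−1)^113 = -1.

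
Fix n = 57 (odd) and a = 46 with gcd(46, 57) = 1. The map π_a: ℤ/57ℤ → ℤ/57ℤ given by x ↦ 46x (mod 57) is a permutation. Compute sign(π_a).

Trace 37: π^k(37) = [37, 49, 31, 1, 46, 7] for k=0..5.
Cycle lengths of π_46 on ℤ/57ℤ: [6, 6, 6, 6, 6, 6, 6, 6, 6, 1, 1, 1]; 12 cycles in total.
With 12 cycles on 57 points, sign = (−1)^{57−12} = -1.

-1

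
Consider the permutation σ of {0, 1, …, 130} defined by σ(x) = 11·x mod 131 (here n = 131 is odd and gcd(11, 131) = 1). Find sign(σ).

Trace 89: π^k(89) = [89, 62, 27, 35, 123, 43, 80] for k=0..6.
Decompose π into cycles: lengths [65, 65, 1] (3 cycles, including the fixed point 0).
3 cycles on 131: each ℓ→(−1)^(ℓ−1), product (−1)^128 = +1.
Via Zolotarev, sign(π_{11}) = (11|131) = +1.

+1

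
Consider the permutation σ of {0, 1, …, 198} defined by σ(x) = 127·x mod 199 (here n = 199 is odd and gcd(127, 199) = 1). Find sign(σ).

-1

Orbit of 57 under x↦127x: [57, 75, 172, 153, 128, 137, 86]… (length divides ord_199(127)).
Cycle type of π: 198 + 1; total 2 cycles.
199 − 2 = 197 transpositions; sign(π) = (−1)^197 = -1.
The Jacobi symbol (127|199) = -1 (Zolotarev) agrees.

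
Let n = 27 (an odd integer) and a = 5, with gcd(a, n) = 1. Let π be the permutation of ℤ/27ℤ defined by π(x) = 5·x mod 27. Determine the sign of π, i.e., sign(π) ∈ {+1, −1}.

Start at x=1: 1 → 5 → 25 → 17 → 4 → 20 → 19 → … (one orbit).
Decompose π into cycles: lengths [18, 6, 2, 1] (4 cycles, including the fixed point 0).
4 cycles on 27: each ℓ→(−1)^(ℓ−1), product (−1)^23 = -1.
Zolotarev: (5|27) = -1, matching the cycle-count sign.

-1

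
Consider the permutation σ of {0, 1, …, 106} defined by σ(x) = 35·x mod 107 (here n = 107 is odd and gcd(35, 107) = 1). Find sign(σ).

Orbit of 27 under x↦35x: [27, 89, 12, 99, 41, 44, 42]… (length divides ord_107(35)).
π_35 has 3 disjoint cycles with lengths [53, 53, 1] on {0,…,106}.
With 3 cycles on 107 points, sign = (−1)^{107−3} = +1.
(35|107)_J = +1 (Zolotarev's lemma cross-check).

+1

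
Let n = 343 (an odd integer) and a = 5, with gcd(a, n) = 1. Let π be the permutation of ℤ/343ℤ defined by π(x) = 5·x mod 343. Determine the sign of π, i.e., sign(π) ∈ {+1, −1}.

Trace 342: π^k(342) = [342, 338, 318, 218, 61, 305, 153] for k=0..6.
The orbit structure of x ↦ 5x mod 343: 4 orbits of sizes [294, 42, 6, 1].
n − c = 343 − 4 = 339; sign = (−1)^339 = -1.

-1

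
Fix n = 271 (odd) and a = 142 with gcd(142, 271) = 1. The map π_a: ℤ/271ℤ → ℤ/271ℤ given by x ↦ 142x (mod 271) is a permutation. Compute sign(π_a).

Orbit of 82 under x↦142x: [82, 262, 77, 94, 69, 42, 2]… (length divides ord_271(142)).
The orbit structure of x ↦ 142x mod 271: 2 orbits of sizes [270, 1].
Σ(ℓ_i−1) = 271−2 = 269; sign = (−1)^269 = -1.
(142|271)_J = -1 (Zolotarev's lemma cross-check).

-1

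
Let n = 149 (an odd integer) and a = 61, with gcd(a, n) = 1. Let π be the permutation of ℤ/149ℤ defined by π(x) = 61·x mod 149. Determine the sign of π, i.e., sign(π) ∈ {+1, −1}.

Start at x=33: 33 → 76 → 17 → 143 → 81 → 24 → 123 → … (one orbit).
3 cycles of lengths [74, 74, 1].
Σ(ℓ_i−1) = 149−3 = 146; sign = (−1)^146 = +1.
Zolotarev: (61|149) = +1, matching the cycle-count sign.

+1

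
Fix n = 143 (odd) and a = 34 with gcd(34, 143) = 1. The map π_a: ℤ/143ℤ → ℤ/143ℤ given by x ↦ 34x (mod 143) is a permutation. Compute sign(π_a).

-1

Start at x=122: 122 → 1 → 34 → 12 → 122 (one orbit).
π_34 has 44 disjoint cycles with lengths [4, 4, 4, 4, 4, 4, 4, 4, 4, 4, 4, 4, 4, 4, 4, 4, 4, 4, 4, 4, 4, 4, 4, 4, 4, 4, 4, 4, 4, 4, 4, 4, 4, 1, 1, 1, 1, 1, 1, 1, 1, 1, 1, 1] on {0,…,142}.
With 44 cycles on 143 points, sign = (−1)^{143−44} = -1.
(34|143)_J = -1 (Zolotarev's lemma cross-check).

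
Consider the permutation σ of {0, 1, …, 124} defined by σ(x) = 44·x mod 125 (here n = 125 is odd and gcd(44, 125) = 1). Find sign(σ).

+1

Start at x=26: 26 → 19 → 86 → 34 → 121 → 74 → 6 → … (one orbit).
7 cycles of lengths [50, 50, 10, 10, 2, 2, 1].
7 cycles on 125: each ℓ→(−1)^(ℓ−1), product (−1)^118 = +1.
Via Zolotarev, sign(π_{44}) = (44|125) = +1.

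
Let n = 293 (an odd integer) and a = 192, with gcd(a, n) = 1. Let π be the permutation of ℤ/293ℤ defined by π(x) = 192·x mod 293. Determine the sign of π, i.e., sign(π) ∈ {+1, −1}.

Orbit of 223 under x↦192x: [223, 38, 264, 292, 101, 54, 113]… (length divides ord_293(192)).
2 cycles of lengths [292, 1].
With 2 cycles on 293 points, sign = (−1)^{293−2} = -1.
Check: (192/293) = -1 by Zolotarev.

-1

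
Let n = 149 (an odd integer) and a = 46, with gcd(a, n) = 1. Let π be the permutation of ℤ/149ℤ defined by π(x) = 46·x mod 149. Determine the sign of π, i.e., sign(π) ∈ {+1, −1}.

+1

Start at x=39: 39 → 6 → 127 → 31 → 85 → 36 → 17 → … (one orbit).
Decompose π into cycles: lengths [37, 37, 37, 37, 1] (5 cycles, including the fixed point 0).
Σ(ℓ_i−1) = 149−5 = 144; sign = (−1)^144 = +1.
Via Zolotarev, sign(π_{46}) = (46|149) = +1.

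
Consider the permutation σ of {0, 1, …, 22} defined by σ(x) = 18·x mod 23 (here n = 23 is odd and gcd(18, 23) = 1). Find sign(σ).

+1

Start at x=6: 6 → 16 → 12 → 9 → 1 → 18 → 2 → … (one orbit).
Cycle type of π: 11×2 + 1; total 3 cycles.
n − c = 23 − 3 = 20; sign = (−1)^20 = +1.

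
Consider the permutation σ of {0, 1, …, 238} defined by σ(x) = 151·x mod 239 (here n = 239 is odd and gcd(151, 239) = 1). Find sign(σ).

-1

Start at x=125: 125 → 233 → 50 → 141 → 20 → 152 → 8 → … (one orbit).
Cycle type of π: 238 + 1; total 2 cycles.
Σ(ℓ_i−1) = 239−2 = 237; sign = (−1)^237 = -1.
Zolotarev: (151|239) = -1, matching the cycle-count sign.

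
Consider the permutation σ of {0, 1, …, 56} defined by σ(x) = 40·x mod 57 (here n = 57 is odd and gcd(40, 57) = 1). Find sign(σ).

-1

Trace 4: π^k(4) = [4, 46, 16, 13, 7, 52, 28] for k=0..6.
π_40 has 6 disjoint cycles with lengths [18, 18, 18, 1, 1, 1] on {0,…,56}.
sign(π) = (−1)^{n − #cycles} = (−1)^{57−6} = (−1)^51 = -1.
(40|57)_J = -1 (Zolotarev's lemma cross-check).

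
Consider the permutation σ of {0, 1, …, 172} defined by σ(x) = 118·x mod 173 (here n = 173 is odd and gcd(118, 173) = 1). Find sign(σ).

+1

Trace 81: π^k(81) = [81, 43, 57, 152, 117, 139, 140] for k=0..6.
Cycle lengths of π_118 on ℤ/173ℤ: [43, 43, 43, 43, 1]; 5 cycles in total.
sign(π) = (−1)^{n − #cycles} = (−1)^{173−5} = (−1)^168 = +1.
(118|173)_J = +1 (Zolotarev's lemma cross-check).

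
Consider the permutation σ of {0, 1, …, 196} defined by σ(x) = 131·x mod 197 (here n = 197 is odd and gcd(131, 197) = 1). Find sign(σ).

-1

Start at x=110: 110 → 29 → 56 → 47 → 50 → 49 → 115 → … (one orbit).
2 cycles of lengths [196, 1].
sign(π) = (−1)^{n − #cycles} = (−1)^{197−2} = (−1)^195 = -1.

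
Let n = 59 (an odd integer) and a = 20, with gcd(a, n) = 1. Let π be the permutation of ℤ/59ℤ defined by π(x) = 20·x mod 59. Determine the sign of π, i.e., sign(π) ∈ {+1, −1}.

+1

Start at x=57: 57 → 19 → 26 → 48 → 16 → 25 → 28 → … (one orbit).
Cycle type of π: 29×2 + 1; total 3 cycles.
3 cycles on 59: each ℓ→(−1)^(ℓ−1), product (−1)^56 = +1.
The Jacobi symbol (20|59) = +1 (Zolotarev) agrees.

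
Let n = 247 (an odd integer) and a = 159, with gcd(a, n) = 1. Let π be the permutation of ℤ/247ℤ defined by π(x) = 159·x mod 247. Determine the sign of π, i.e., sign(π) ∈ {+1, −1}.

Start at x=87: 87 → 1 → 159 → 87 (one orbit).
Cycle type of π: 3×82 + 1; total 83 cycles.
sign(π) = (−1)^{n − #cycles} = (−1)^{247−83} = (−1)^164 = +1.
Zolotarev: (159|247) = +1, matching the cycle-count sign.

+1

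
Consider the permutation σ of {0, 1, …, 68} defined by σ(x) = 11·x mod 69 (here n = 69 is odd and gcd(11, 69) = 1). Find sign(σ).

+1

Start at x=68: 68 → 58 → 17 → 49 → 56 → 64 → 14 → … (one orbit).
Cycle lengths of π_11 on ℤ/69ℤ: [22, 22, 22, 2, 1]; 5 cycles in total.
sign(π) = (−1)^{n − #cycles} = (−1)^{69−5} = (−1)^64 = +1.
(11|69)_J = +1 (Zolotarev's lemma cross-check).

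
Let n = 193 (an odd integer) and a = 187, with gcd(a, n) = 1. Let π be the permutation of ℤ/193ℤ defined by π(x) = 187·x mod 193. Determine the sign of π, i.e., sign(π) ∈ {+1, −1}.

Orbit of 36 under x↦187x: [36, 170, 138, 137, 143, 107, 130]… (length divides ord_193(187)).
Cycle type of π: 96×2 + 1; total 3 cycles.
n − c = 193 − 3 = 190; sign = (−1)^190 = +1.

+1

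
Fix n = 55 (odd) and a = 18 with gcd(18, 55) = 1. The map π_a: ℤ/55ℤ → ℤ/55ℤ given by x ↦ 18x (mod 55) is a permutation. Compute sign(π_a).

+1

Start at x=17: 17 → 31 → 8 → 34 → 7 → 16 → 13 → … (one orbit).
Cycle type of π: 20×2 + 10 + 4 + 1; total 5 cycles.
With 5 cycles on 55 points, sign = (−1)^{55−5} = +1.
The Jacobi symbol (18|55) = +1 (Zolotarev) agrees.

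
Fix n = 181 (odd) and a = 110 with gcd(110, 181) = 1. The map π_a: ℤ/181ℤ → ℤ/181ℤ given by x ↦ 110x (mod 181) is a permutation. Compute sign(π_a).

Start at x=48: 48 → 31 → 152 → 68 → 59 → 155 → 36 → … (one orbit).
π_110 has 4 disjoint cycles with lengths [60, 60, 60, 1] on {0,…,180}.
181 − 4 = 177 transpositions; sign(π) = (−1)^177 = -1.
Check: (110/181) = -1 by Zolotarev.

-1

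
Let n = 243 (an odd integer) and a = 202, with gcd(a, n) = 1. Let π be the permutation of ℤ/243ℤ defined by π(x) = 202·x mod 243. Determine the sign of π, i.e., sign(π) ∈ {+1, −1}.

Trace 136: π^k(136) = [136, 13, 196, 226, 211, 97, 154] for k=0..6.
Cycle type of π: 81×2 + 27×2 + 9×2 + 3×2 + 1×3; total 11 cycles.
11 cycles on 243: each ℓ→(−1)^(ℓ−1), product (−1)^232 = +1.

+1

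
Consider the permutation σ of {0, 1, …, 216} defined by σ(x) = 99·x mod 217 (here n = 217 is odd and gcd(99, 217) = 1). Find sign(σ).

Start at x=92: 92 → 211 → 57 → 1 → 99 → 36 → 92 (one orbit).
π_99 has 42 disjoint cycles with lengths [6, 6, 6, 6, 6, 6, 6, 6, 6, 6, 6, 6, 6, 6, 6, 6, 6, 6, 6, 6, 6, 6, 6, 6, 6, 6, 6, 6, 6, 6, 6, 6, 6, 6, 6, 1, 1, 1, 1, 1, 1, 1] on {0,…,216}.
217 − 42 = 175 transpositions; sign(π) = (−1)^175 = -1.
Zolotarev: (99|217) = -1, matching the cycle-count sign.

-1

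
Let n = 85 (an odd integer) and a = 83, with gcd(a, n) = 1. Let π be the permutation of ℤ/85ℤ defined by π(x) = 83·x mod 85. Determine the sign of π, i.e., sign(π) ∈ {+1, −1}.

-1

Orbit of 83 under x↦83x: [83, 4, 77, 16, 53, 64, 42]… (length divides ord_85(83)).
Cycle lengths of π_83 on ℤ/85ℤ: [8, 8, 8, 8, 8, 8, 8, 8, 8, 8, 4, 1]; 12 cycles in total.
12 cycles on 85: each ℓ→(−1)^(ℓ−1), product (−1)^73 = -1.
Zolotarev: (83|85) = -1, matching the cycle-count sign.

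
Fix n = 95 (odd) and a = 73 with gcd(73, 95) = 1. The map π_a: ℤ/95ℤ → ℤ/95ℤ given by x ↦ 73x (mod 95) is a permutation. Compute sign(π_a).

Orbit of 66 under x↦73x: [66, 68, 24, 42, 26, 93, 44]… (length divides ord_95(73)).
Decompose π into cycles: lengths [36, 36, 9, 9, 4, 1] (6 cycles, including the fixed point 0).
n − c = 95 − 6 = 89; sign = (−1)^89 = -1.
(73|95)_J = -1 (Zolotarev's lemma cross-check).

-1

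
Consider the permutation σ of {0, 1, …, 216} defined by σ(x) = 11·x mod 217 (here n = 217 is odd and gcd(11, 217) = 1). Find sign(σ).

-1

Start at x=79: 79 → 1 → 11 → 121 → 29 → 102 → 37 → … (one orbit).
Decompose π into cycles: lengths [30, 30, 30, 30, 30, 30, 30, 3, 3, 1] (10 cycles, including the fixed point 0).
sign(π) = (−1)^{n − #cycles} = (−1)^{217−10} = (−1)^207 = -1.
The Jacobi symbol (11|217) = -1 (Zolotarev) agrees.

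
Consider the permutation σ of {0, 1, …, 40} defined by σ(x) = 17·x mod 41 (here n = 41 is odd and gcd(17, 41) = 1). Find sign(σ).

-1

Trace 39: π^k(39) = [39, 7, 37, 14, 33, 28, 25] for k=0..6.
Decompose π into cycles: lengths [40, 1] (2 cycles, including the fixed point 0).
sign(π) = (−1)^{n − #cycles} = (−1)^{41−2} = (−1)^39 = -1.
Check: (17/41) = -1 by Zolotarev.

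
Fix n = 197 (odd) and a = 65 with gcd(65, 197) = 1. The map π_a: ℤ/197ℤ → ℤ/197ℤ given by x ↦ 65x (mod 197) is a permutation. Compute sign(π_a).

+1

Start at x=9: 9 → 191 → 4 → 63 → 155 → 28 → 47 → … (one orbit).
Cycle type of π: 98×2 + 1; total 3 cycles.
Σ(ℓ_i−1) = 197−3 = 194; sign = (−1)^194 = +1.
Zolotarev: (65|197) = +1, matching the cycle-count sign.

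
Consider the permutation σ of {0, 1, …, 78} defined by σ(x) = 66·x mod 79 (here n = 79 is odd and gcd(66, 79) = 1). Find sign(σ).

-1

Start at x=40: 40 → 33 → 45 → 47 → 21 → 43 → 73 → … (one orbit).
Decompose π into cycles: lengths [78, 1] (2 cycles, including the fixed point 0).
sign(π) = (−1)^{n − #cycles} = (−1)^{79−2} = (−1)^77 = -1.
The Jacobi symbol (66|79) = -1 (Zolotarev) agrees.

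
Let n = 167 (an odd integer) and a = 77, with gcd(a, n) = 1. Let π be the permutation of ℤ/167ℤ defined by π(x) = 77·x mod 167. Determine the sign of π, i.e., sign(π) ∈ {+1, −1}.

Trace 29: π^k(29) = [29, 62, 98, 31, 49, 99, 108] for k=0..6.
Cycle type of π: 83×2 + 1; total 3 cycles.
n − c = 167 − 3 = 164; sign = (−1)^164 = +1.

+1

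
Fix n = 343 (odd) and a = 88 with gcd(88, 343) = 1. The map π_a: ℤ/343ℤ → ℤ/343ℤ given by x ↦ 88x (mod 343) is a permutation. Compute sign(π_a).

Start at x=50: 50 → 284 → 296 → 323 → 298 → 156 → 8 → … (one orbit).
Cycle type of π: 147×2 + 21×2 + 3×2 + 1; total 7 cycles.
7 cycles on 343: each ℓ→(−1)^(ℓ−1), product (−1)^336 = +1.

+1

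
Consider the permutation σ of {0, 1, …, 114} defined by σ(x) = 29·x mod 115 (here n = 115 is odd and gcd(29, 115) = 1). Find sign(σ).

Orbit of 71 under x↦29x: [71, 104, 26, 64, 16, 4, 1]… (length divides ord_115(29)).
Decompose π into cycles: lengths [22, 22, 22, 22, 11, 11, 2, 2, 1] (9 cycles, including the fixed point 0).
9 cycles on 115: each ℓ→(−1)^(ℓ−1), product (−1)^106 = +1.
The Jacobi symbol (29|115) = +1 (Zolotarev) agrees.

+1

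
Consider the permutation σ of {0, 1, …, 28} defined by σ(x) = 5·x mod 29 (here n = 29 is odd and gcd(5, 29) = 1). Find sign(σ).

+1

Start at x=1: 1 → 5 → 25 → 9 → 16 → 22 → 23 → … (one orbit).
Decompose π into cycles: lengths [14, 14, 1] (3 cycles, including the fixed point 0).
29 − 3 = 26 transpositions; sign(π) = (−1)^26 = +1.
(5|29)_J = +1 (Zolotarev's lemma cross-check).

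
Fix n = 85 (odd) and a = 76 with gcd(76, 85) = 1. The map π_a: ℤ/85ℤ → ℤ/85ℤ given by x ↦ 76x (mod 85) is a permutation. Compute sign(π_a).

+1

Orbit of 26 under x↦76x: [26, 21, 66, 1, 76, 81, 36]… (length divides ord_85(76)).
Cycle type of π: 8×10 + 1×5; total 15 cycles.
n − c = 85 − 15 = 70; sign = (−1)^70 = +1.
The Jacobi symbol (76|85) = +1 (Zolotarev) agrees.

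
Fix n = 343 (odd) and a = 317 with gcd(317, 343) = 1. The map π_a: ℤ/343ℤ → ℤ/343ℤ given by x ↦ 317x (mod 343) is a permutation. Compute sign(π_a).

Start at x=102: 102 → 92 → 9 → 109 → 253 → 282 → 214 → … (one orbit).
7 cycles of lengths [147, 147, 21, 21, 3, 3, 1].
343 − 7 = 336 transpositions; sign(π) = (−1)^336 = +1.
The Jacobi symbol (317|343) = +1 (Zolotarev) agrees.

+1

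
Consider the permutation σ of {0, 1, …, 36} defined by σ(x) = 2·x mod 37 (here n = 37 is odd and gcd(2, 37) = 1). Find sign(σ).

Orbit of 36 under x↦2x: [36, 35, 33, 29, 21, 5, 10]… (length divides ord_37(2)).
Cycle lengths of π_2 on ℤ/37ℤ: [36, 1]; 2 cycles in total.
sign(π) = (−1)^{n − #cycles} = (−1)^{37−2} = (−1)^35 = -1.

-1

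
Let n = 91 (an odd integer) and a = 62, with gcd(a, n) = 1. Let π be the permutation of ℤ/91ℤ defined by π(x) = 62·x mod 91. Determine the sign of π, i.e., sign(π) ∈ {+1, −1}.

-1

Start at x=22: 22 → 90 → 29 → 69 → 1 → 62 → 22 (one orbit).
Cycle lengths of π_62 on ℤ/91ℤ: [6, 6, 6, 6, 6, 6, 6, 6, 6, 6, 6, 6, 6, 6, 2, 2, 2, 1]; 18 cycles in total.
sign(π) = (−1)^{n − #cycles} = (−1)^{91−18} = (−1)^73 = -1.
The Jacobi symbol (62|91) = -1 (Zolotarev) agrees.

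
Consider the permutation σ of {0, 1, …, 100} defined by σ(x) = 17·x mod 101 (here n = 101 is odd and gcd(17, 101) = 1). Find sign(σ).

+1

Trace 95: π^k(95) = [95, 100, 84, 14, 36, 6, 1] for k=0..6.
Cycle lengths of π_17 on ℤ/101ℤ: [10, 10, 10, 10, 10, 10, 10, 10, 10, 10, 1]; 11 cycles in total.
11 cycles on 101: each ℓ→(−1)^(ℓ−1), product (−1)^90 = +1.
Via Zolotarev, sign(π_{17}) = (17|101) = +1.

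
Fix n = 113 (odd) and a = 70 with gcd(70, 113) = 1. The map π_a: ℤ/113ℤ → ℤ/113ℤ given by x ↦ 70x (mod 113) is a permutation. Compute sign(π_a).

-1

Orbit of 8 under x↦70x: [8, 108, 102, 21, 1, 70, 41]… (length divides ord_113(70)).
The orbit structure of x ↦ 70x mod 113: 2 orbits of sizes [112, 1].
With 2 cycles on 113 points, sign = (−1)^{113−2} = -1.
Check: (70/113) = -1 by Zolotarev.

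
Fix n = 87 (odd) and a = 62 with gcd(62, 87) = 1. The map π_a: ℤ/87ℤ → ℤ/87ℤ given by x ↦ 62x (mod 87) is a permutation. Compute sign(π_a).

-1

Start at x=35: 35 → 82 → 38 → 7 → 86 → 25 → 71 → … (one orbit).
8 cycles of lengths [14, 14, 14, 14, 14, 14, 2, 1].
8 cycles on 87: each ℓ→(−1)^(ℓ−1), product (−1)^79 = -1.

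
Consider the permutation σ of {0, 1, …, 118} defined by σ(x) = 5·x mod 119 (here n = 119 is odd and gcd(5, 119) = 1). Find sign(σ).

+1

Orbit of 31 under x↦5x: [31, 36, 61, 67, 97, 9, 45]… (length divides ord_119(5)).
Cycle type of π: 48×2 + 16 + 6 + 1; total 5 cycles.
sign(π) = (−1)^{n − #cycles} = (−1)^{119−5} = (−1)^114 = +1.
The Jacobi symbol (5|119) = +1 (Zolotarev) agrees.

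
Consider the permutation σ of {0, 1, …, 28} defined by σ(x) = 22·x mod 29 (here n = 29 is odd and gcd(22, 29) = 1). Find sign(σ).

+1

Orbit of 20 under x↦22x: [20, 5, 23, 13, 25, 28, 7]… (length divides ord_29(22)).
Cycle type of π: 14×2 + 1; total 3 cycles.
With 3 cycles on 29 points, sign = (−1)^{29−3} = +1.
Check: (22/29) = +1 by Zolotarev.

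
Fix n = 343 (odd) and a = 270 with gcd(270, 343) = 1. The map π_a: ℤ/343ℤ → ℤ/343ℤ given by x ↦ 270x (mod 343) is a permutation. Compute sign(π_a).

+1

Orbit of 155 under x↦270x: [155, 4, 51, 50, 123, 282, 337]… (length divides ord_343(270)).
The orbit structure of x ↦ 270x mod 343: 7 orbits of sizes [147, 147, 21, 21, 3, 3, 1].
Σ(ℓ_i−1) = 343−7 = 336; sign = (−1)^336 = +1.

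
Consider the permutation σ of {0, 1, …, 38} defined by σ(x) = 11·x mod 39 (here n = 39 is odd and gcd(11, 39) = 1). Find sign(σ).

Start at x=8: 8 → 10 → 32 → 1 → 11 → 4 → 5 → … (one orbit).
Cycle lengths of π_11 on ℤ/39ℤ: [12, 12, 12, 2, 1]; 5 cycles in total.
n − c = 39 − 5 = 34; sign = (−1)^34 = +1.
(11|39)_J = +1 (Zolotarev's lemma cross-check).

+1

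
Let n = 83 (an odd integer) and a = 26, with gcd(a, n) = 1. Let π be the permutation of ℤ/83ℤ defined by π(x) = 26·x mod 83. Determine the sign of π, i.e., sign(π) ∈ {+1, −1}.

Start at x=27: 27 → 38 → 75 → 41 → 70 → 77 → 10 → … (one orbit).
Cycle lengths of π_26 on ℤ/83ℤ: [41, 41, 1]; 3 cycles in total.
sign(π) = (−1)^{n − #cycles} = (−1)^{83−3} = (−1)^80 = +1.
Via Zolotarev, sign(π_{26}) = (26|83) = +1.

+1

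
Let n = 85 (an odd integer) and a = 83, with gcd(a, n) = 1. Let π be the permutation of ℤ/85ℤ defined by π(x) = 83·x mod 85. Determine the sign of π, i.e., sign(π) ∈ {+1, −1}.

Orbit of 83 under x↦83x: [83, 4, 77, 16, 53, 64, 42]… (length divides ord_85(83)).
Cycle type of π: 8×10 + 4 + 1; total 12 cycles.
With 12 cycles on 85 points, sign = (−1)^{85−12} = -1.

-1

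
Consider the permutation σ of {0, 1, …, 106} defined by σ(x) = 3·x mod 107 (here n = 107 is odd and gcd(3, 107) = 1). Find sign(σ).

Start at x=56: 56 → 61 → 76 → 14 → 42 → 19 → 57 → … (one orbit).
π_3 has 3 disjoint cycles with lengths [53, 53, 1] on {0,…,106}.
n − c = 107 − 3 = 104; sign = (−1)^104 = +1.
Zolotarev: (3|107) = +1, matching the cycle-count sign.

+1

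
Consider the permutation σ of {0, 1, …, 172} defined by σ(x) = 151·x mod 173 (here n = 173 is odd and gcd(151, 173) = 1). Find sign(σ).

Start at x=167: 167 → 132 → 37 → 51 → 89 → 118 → 172 → … (one orbit).
3 cycles of lengths [86, 86, 1].
sign(π) = (−1)^{n − #cycles} = (−1)^{173−3} = (−1)^170 = +1.

+1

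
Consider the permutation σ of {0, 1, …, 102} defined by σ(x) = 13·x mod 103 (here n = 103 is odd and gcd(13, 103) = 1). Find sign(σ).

Start at x=61: 61 → 72 → 9 → 14 → 79 → 100 → 64 → … (one orbit).
7 cycles of lengths [17, 17, 17, 17, 17, 17, 1].
With 7 cycles on 103 points, sign = (−1)^{103−7} = +1.
Via Zolotarev, sign(π_{13}) = (13|103) = +1.

+1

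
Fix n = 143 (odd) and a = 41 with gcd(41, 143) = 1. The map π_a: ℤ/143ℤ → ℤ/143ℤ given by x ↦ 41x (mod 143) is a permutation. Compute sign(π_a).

Start at x=19: 19 → 64 → 50 → 48 → 109 → 36 → 46 → … (one orbit).
5 cycles of lengths [60, 60, 12, 10, 1].
143 − 5 = 138 transpositions; sign(π) = (−1)^138 = +1.
Zolotarev: (41|143) = +1, matching the cycle-count sign.

+1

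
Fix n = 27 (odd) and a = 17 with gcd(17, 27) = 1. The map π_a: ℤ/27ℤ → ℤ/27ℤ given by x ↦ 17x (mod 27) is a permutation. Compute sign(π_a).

-1

Trace 19: π^k(19) = [19, 26, 10, 8, 1, 17] for k=0..5.
Cycle lengths of π_17 on ℤ/27ℤ: [6, 6, 6, 2, 2, 2, 2, 1]; 8 cycles in total.
8 cycles on 27: each ℓ→(−1)^(ℓ−1), product (−1)^19 = -1.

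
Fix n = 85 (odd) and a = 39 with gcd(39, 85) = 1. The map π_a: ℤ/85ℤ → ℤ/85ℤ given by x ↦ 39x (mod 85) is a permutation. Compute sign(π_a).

Orbit of 26 under x↦39x: [26, 79, 21, 54, 66, 24, 1]… (length divides ord_85(39)).
The orbit structure of x ↦ 39x mod 85: 8 orbits of sizes [16, 16, 16, 16, 16, 2, 2, 1].
With 8 cycles on 85 points, sign = (−1)^{85−8} = -1.
Via Zolotarev, sign(π_{39}) = (39|85) = -1.

-1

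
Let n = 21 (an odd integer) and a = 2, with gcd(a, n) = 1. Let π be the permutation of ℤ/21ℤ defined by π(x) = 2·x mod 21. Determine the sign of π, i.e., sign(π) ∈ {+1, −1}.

-1

Start at x=11: 11 → 1 → 2 → 4 → 8 → 16 → 11 (one orbit).
π_2 has 6 disjoint cycles with lengths [6, 6, 3, 3, 2, 1] on {0,…,20}.
sign(π) = (−1)^{n − #cycles} = (−1)^{21−6} = (−1)^15 = -1.
Check: (2/21) = -1 by Zolotarev.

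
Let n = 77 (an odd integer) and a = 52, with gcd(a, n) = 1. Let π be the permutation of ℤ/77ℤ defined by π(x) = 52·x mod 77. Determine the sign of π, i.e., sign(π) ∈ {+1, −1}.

+1

Orbit of 76 under x↦52x: [76, 25, 68, 71, 73, 23, 41]… (length divides ord_77(52)).
The orbit structure of x ↦ 52x mod 77: 5 orbits of sizes [30, 30, 10, 6, 1].
Σ(ℓ_i−1) = 77−5 = 72; sign = (−1)^72 = +1.
(52|77)_J = +1 (Zolotarev's lemma cross-check).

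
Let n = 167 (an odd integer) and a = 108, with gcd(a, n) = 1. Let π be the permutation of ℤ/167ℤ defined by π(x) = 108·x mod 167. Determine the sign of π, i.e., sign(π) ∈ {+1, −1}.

Orbit of 130 under x↦108x: [130, 12, 127, 22, 38, 96, 14]… (length divides ord_167(108)).
π_108 has 3 disjoint cycles with lengths [83, 83, 1] on {0,…,166}.
n − c = 167 − 3 = 164; sign = (−1)^164 = +1.

+1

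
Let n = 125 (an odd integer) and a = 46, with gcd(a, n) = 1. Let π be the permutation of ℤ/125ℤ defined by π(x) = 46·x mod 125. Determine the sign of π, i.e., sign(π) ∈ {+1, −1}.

+1

Orbit of 51 under x↦46x: [51, 96, 41, 11, 6, 26, 71]… (length divides ord_125(46)).
13 cycles of lengths [25, 25, 25, 25, 5, 5, 5, 5, 1, 1, 1, 1, 1].
Σ(ℓ_i−1) = 125−13 = 112; sign = (−1)^112 = +1.
(46|125)_J = +1 (Zolotarev's lemma cross-check).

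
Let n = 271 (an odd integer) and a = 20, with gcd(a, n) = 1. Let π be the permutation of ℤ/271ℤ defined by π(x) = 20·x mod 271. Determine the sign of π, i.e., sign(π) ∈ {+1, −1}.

Trace 144: π^k(144) = [144, 170, 148, 250, 122, 1, 20] for k=0..6.
Cycle lengths of π_20 on ℤ/271ℤ: [135, 135, 1]; 3 cycles in total.
3 cycles on 271: each ℓ→(−1)^(ℓ−1), product (−1)^268 = +1.
(20|271)_J = +1 (Zolotarev's lemma cross-check).

+1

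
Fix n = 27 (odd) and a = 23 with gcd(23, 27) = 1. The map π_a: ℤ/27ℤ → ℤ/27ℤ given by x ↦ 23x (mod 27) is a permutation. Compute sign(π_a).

Start at x=7: 7 → 26 → 4 → 11 → 10 → 14 → 25 → … (one orbit).
Decompose π into cycles: lengths [18, 6, 2, 1] (4 cycles, including the fixed point 0).
sign(π) = (−1)^{n − #cycles} = (−1)^{27−4} = (−1)^23 = -1.
(23|27)_J = -1 (Zolotarev's lemma cross-check).

-1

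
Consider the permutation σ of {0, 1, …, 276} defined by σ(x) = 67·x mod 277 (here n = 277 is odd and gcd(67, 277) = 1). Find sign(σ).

Start at x=67: 67 → 57 → 218 → 202 → 238 → 157 → 270 → … (one orbit).
π_67 has 5 disjoint cycles with lengths [69, 69, 69, 69, 1] on {0,…,276}.
277 − 5 = 272 transpositions; sign(π) = (−1)^272 = +1.
Via Zolotarev, sign(π_{67}) = (67|277) = +1.

+1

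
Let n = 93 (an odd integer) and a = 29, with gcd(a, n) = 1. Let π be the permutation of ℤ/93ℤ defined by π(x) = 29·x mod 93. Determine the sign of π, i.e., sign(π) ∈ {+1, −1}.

+1

Start at x=1: 1 → 29 → 4 → 23 → 16 → 92 → 64 → … (one orbit).
11 cycles of lengths [10, 10, 10, 10, 10, 10, 10, 10, 10, 2, 1].
sign(π) = (−1)^{n − #cycles} = (−1)^{93−11} = (−1)^82 = +1.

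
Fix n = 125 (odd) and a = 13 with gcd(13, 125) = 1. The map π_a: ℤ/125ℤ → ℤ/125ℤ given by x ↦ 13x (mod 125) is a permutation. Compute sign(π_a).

-1

Orbit of 2 under x↦13x: [2, 26, 88, 19, 122, 86, 118]… (length divides ord_125(13)).
π_13 has 4 disjoint cycles with lengths [100, 20, 4, 1] on {0,…,124}.
Σ(ℓ_i−1) = 125−4 = 121; sign = (−1)^121 = -1.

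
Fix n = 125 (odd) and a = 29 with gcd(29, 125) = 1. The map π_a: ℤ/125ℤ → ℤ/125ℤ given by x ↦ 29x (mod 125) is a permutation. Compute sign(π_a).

Trace 34: π^k(34) = [34, 111, 94, 101, 54, 66, 39] for k=0..6.
Cycle lengths of π_29 on ℤ/125ℤ: [50, 50, 10, 10, 2, 2, 1]; 7 cycles in total.
With 7 cycles on 125 points, sign = (−1)^{125−7} = +1.

+1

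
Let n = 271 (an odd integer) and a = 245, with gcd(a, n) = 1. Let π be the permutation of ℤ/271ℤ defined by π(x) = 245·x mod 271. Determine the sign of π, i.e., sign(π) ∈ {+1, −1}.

+1

Orbit of 250 under x↦245x: [250, 4, 167, 265, 156, 9, 37]… (length divides ord_271(245)).
Decompose π into cycles: lengths [135, 135, 1] (3 cycles, including the fixed point 0).
271 − 3 = 268 transpositions; sign(π) = (−1)^268 = +1.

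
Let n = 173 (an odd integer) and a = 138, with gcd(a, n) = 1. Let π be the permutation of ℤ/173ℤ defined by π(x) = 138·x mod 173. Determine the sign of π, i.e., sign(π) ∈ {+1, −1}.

Trace 119: π^k(119) = [119, 160, 109, 164, 142, 47, 85] for k=0..6.
Cycle lengths of π_138 on ℤ/173ℤ: [43, 43, 43, 43, 1]; 5 cycles in total.
sign(π) = (−1)^{n − #cycles} = (−1)^{173−5} = (−1)^168 = +1.

+1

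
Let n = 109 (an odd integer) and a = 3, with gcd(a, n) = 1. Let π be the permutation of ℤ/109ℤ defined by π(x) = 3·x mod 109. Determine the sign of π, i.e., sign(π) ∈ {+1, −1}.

+1

Start at x=75: 75 → 7 → 21 → 63 → 80 → 22 → 66 → … (one orbit).
Cycle lengths of π_3 on ℤ/109ℤ: [27, 27, 27, 27, 1]; 5 cycles in total.
109 − 5 = 104 transpositions; sign(π) = (−1)^104 = +1.
Check: (3/109) = +1 by Zolotarev.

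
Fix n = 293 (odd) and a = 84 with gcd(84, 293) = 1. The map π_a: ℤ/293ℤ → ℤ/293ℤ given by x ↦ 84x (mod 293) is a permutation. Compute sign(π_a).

Start at x=258: 258 → 283 → 39 → 53 → 57 → 100 → 196 → … (one orbit).
5 cycles of lengths [73, 73, 73, 73, 1].
n − c = 293 − 5 = 288; sign = (−1)^288 = +1.
The Jacobi symbol (84|293) = +1 (Zolotarev) agrees.

+1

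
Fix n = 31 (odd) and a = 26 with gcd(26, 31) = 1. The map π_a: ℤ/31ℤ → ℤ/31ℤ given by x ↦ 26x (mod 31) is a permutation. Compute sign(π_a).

-1

Start at x=26: 26 → 25 → 30 → 5 → 6 → 1 → 26 (one orbit).
Cycle type of π: 6×5 + 1; total 6 cycles.
n − c = 31 − 6 = 25; sign = (−1)^25 = -1.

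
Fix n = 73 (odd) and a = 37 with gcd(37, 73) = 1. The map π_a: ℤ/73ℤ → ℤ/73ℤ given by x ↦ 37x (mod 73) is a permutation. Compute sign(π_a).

+1

Start at x=37: 37 → 55 → 64 → 32 → 16 → 8 → 4 → … (one orbit).
9 cycles of lengths [9, 9, 9, 9, 9, 9, 9, 9, 1].
n − c = 73 − 9 = 64; sign = (−1)^64 = +1.
Check: (37/73) = +1 by Zolotarev.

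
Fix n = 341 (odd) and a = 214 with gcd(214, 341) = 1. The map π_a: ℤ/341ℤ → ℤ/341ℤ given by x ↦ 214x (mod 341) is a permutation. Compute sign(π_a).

Orbit of 224 under x↦214x: [224, 196, 1, 214, 102, 4, 174]… (length divides ord_341(214)).
Decompose π into cycles: lengths [15, 15, 15, 15, 15, 15, 15, 15, 15, 15, 15, 15, 15, 15, 15, 15, 15, 15, 15, 15, 15, 15, 5, 5, 1] (25 cycles, including the fixed point 0).
25 cycles on 341: each ℓ→(−1)^(ℓ−1), product (−1)^316 = +1.

+1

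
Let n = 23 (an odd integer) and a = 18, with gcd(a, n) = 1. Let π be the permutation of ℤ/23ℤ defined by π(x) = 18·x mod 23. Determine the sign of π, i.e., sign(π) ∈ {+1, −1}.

+1

Trace 16: π^k(16) = [16, 12, 9, 1, 18, 2, 13] for k=0..6.
Decompose π into cycles: lengths [11, 11, 1] (3 cycles, including the fixed point 0).
n − c = 23 − 3 = 20; sign = (−1)^20 = +1.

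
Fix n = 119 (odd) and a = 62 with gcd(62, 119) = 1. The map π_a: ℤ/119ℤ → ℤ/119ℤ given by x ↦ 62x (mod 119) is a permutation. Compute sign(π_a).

+1

Trace 50: π^k(50) = [50, 6, 15, 97, 64, 41, 43] for k=0..6.
Cycle lengths of π_62 on ℤ/119ℤ: [16, 16, 16, 16, 16, 16, 16, 2, 2, 2, 1]; 11 cycles in total.
Σ(ℓ_i−1) = 119−11 = 108; sign = (−1)^108 = +1.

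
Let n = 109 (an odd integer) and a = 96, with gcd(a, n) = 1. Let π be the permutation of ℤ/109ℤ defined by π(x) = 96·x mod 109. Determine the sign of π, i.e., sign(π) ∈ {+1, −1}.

Orbit of 104 under x↦96x: [104, 65, 27, 85, 94, 86, 81]… (length divides ord_109(96)).
Decompose π into cycles: lengths [108, 1] (2 cycles, including the fixed point 0).
sign(π) = (−1)^{n − #cycles} = (−1)^{109−2} = (−1)^107 = -1.
Via Zolotarev, sign(π_{96}) = (96|109) = -1.

-1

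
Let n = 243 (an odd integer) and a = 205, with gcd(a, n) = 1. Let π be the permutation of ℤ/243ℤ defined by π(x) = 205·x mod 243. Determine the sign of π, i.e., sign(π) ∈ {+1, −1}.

Start at x=109: 109 → 232 → 175 → 154 → 223 → 31 → 37 → … (one orbit).
π_205 has 11 disjoint cycles with lengths [81, 81, 27, 27, 9, 9, 3, 3, 1, 1, 1] on {0,…,242}.
sign(π) = (−1)^{n − #cycles} = (−1)^{243−11} = (−1)^232 = +1.

+1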